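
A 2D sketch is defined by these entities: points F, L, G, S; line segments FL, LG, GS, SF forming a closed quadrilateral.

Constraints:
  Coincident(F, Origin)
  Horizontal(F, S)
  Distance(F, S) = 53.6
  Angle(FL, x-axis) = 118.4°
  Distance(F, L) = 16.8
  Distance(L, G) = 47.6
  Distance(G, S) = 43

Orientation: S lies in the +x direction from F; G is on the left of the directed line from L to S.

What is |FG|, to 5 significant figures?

50.712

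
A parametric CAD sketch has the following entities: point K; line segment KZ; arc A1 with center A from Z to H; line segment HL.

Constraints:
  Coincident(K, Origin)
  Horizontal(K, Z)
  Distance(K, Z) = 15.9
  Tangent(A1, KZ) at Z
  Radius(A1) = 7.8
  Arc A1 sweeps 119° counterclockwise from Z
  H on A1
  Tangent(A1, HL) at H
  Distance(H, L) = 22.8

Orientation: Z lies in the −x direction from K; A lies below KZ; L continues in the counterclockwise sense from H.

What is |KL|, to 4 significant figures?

33.61

On A1, Z sits at bearing 90° from A; a 119° counterclockwise sweep puts H at bearing 209°, so H = A + 7.8·(cos 209°, sin 209°) = (-22.72, -11.58). Since A1 is tangent to HL there, AH ⟂ HL, so HL runs along (−sin 209°, cos 209°); with |HL| = 22.8, L = (-11.67, -31.52). Then |KL| = |L − K| = 33.61.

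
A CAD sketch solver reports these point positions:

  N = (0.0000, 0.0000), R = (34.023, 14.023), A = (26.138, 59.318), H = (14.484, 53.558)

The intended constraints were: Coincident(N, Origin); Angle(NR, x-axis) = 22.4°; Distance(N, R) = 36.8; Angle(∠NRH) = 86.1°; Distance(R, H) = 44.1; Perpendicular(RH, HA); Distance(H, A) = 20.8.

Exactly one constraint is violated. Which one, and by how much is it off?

Distance(H, A) = 20.8 — off by 7.80.

N = (0.00, 0.00) ✓; NR at 22.40° ✓; |NR| = 36.80 ✓; ∠NRH = 86.10° ✓; |RH| = 44.10 ✓; ∠(RH, HA) = 90.00° ✓; |HA| = 13.00 ✗.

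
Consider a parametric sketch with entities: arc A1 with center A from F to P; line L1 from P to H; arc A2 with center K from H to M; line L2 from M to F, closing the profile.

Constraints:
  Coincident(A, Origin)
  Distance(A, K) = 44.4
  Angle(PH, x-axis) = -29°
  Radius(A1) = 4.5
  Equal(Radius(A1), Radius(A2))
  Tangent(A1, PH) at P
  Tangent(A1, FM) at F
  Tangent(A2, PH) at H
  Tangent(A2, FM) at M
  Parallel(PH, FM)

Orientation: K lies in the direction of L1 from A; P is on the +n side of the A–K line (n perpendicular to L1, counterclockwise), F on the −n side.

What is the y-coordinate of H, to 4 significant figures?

-17.59

The slot axis is L1's direction at -29.0°, so u = (cos -29.0°, sin -29.0°) = (0.8746, -0.4848) and n = (−sin -29.0°, cos -29.0°) = (0.4848, 0.8746). A is at the origin and K lies 44.4 along u from A, so K = 44.4·u = (38.83, -21.53). Tangency of A1 to both parallel lines with radius 4.5 puts P and F at A ± 4.5·n: P = (2.182, 3.936), F = (-2.182, -3.936). Equal radii place H and M the same way about K: H = K + 4.5·n = (41.01, -17.59), M = K − 4.5·n = (36.65, -25.46). So H.y = -17.59.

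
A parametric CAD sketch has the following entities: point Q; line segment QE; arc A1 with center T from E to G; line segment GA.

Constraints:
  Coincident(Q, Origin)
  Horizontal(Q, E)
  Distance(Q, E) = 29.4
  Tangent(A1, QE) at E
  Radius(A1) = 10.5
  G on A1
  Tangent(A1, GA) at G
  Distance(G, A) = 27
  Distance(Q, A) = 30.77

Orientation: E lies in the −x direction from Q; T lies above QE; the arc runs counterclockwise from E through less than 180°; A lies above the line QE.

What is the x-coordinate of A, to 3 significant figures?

-7.77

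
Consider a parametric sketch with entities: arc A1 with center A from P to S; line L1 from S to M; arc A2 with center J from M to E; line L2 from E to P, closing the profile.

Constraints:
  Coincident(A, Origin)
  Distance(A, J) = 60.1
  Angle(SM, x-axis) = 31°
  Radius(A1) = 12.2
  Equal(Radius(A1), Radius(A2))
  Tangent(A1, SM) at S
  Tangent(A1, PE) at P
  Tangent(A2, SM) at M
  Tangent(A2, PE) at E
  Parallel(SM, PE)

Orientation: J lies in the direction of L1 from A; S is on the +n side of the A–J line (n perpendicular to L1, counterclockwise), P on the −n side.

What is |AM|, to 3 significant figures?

61.3

The slot axis is L1's direction at 31.0°, so u = (cos 31.0°, sin 31.0°) = (0.857, 0.515) and n = (−sin 31.0°, cos 31.0°) = (-0.515, 0.857). A is at the origin and J lies 60.1 along u from A, so J = 60.1·u = (51.5, 31.0). Tangency of A1 to both parallel lines with radius 12.2 puts S and P at A ± 12.2·n: S = (-6.28, 10.5), P = (6.28, -10.5). Equal radii place M and E the same way about J: M = J + 12.2·n = (45.2, 41.4), E = J − 12.2·n = (57.8, 20.5). Then |AM| = |M − A| = 61.3.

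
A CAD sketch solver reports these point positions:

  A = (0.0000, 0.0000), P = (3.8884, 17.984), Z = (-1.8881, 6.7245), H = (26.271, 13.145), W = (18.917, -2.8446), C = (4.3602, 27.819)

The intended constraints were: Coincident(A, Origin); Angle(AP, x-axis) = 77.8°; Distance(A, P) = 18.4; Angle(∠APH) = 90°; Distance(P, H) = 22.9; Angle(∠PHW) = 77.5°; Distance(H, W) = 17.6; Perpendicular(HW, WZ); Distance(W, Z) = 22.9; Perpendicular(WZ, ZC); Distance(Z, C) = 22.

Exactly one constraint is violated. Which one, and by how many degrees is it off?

Perpendicular(WZ, ZC) — off by 8.20°.

A = (0.00, 0.00) ✓; AP at 77.80° ✓; |AP| = 18.40 ✓; ∠APH = 90.00° ✓; |PH| = 22.90 ✓; ∠PHW = 77.50° ✓; |HW| = 17.60 ✓; ∠(HW, WZ) = 90.00° ✓; |WZ| = 22.90 ✓; ∠(WZ, ZC) = 81.80° ✗; |ZC| = 22.00 ✓.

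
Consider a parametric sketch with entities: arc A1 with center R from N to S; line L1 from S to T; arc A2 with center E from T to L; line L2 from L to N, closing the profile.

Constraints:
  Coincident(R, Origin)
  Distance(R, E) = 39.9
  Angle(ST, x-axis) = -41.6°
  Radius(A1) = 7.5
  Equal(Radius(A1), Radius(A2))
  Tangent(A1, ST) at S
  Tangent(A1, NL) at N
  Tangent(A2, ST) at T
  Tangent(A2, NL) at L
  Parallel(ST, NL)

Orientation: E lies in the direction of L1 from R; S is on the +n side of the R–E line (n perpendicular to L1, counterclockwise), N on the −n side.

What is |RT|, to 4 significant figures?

40.60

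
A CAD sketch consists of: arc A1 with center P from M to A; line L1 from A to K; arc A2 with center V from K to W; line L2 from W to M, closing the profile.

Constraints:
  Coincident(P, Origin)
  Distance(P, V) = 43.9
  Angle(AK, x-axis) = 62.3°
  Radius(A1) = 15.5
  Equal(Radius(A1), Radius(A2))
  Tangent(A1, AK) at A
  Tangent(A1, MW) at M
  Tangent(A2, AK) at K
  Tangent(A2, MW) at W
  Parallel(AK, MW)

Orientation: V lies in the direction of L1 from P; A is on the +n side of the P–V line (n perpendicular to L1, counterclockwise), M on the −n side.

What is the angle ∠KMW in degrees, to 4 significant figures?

35.23°

The slot axis is L1's direction at 62.3°, so u = (cos 62.3°, sin 62.3°) = (0.4648, 0.8854) and n = (−sin 62.3°, cos 62.3°) = (-0.8854, 0.4648). P is at the origin and V lies 43.9 along u from P, so V = 43.9·u = (20.41, 38.87). Tangency of A1 to both parallel lines with radius 15.5 puts A and M at P ± 15.5·n: A = (-13.72, 7.205), M = (13.72, -7.205). Equal radii place K and W the same way about V: K = V + 15.5·n = (6.683, 46.07), W = V − 15.5·n = (34.13, 31.66). Then cos ∠KMW = MK·MW / (|MK||MW|), giving 35.23°.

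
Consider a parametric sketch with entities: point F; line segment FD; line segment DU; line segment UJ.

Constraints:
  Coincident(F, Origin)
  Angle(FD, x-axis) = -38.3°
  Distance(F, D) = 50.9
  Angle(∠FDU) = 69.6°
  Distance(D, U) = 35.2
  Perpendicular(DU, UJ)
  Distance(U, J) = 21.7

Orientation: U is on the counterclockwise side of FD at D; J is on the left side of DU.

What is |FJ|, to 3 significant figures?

31.3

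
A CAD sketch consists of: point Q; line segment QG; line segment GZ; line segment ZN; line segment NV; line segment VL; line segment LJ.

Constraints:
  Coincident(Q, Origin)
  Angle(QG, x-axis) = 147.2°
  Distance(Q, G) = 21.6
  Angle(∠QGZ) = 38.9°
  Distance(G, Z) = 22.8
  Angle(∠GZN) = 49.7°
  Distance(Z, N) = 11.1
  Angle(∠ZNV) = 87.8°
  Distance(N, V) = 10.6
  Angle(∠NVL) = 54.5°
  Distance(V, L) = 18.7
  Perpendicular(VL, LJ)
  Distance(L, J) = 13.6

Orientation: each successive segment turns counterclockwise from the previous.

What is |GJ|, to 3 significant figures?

30.8

Q is at the origin; QG runs at 147.2° with length 21.6, so G = (-18.2, 11.7). ∠QGZ = 38.9° gives GZ at -71.7° from the x-axis; with |GZ| = 22.8, Z = (-11.0, -9.95). ∠GZN = 49.7° gives ZN at 58.6° from the x-axis; with |ZN| = 11.1, N = (-5.21, -0.472). ∠ZNV = 87.8° gives NV at 151° from the x-axis; with |NV| = 10.6, V = (-14.5, 4.70). ∠NVL = 54.5° gives VL at -83.7° from the x-axis; with |VL| = 18.7, L = (-12.4, -13.9). VL is perpendicular to LJ, so LJ runs at 6.30°; with |LJ| = 13.6, J = (1.10, -12.4). Then |GJ| = |J − G| = 30.8.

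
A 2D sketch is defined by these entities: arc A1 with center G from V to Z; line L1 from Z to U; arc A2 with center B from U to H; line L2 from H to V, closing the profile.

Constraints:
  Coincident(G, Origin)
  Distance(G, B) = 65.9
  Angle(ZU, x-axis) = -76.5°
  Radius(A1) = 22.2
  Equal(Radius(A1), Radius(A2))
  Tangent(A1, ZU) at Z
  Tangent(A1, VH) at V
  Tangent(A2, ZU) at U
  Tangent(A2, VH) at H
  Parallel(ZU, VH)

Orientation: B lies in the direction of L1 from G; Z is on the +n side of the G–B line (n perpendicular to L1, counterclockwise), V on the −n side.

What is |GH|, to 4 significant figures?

69.54

The slot axis is L1's direction at -76.5°, so u = (cos -76.5°, sin -76.5°) = (0.2334, -0.9724) and n = (−sin -76.5°, cos -76.5°) = (0.9724, 0.2334). G is at the origin and B lies 65.9 along u from G, so B = 65.9·u = (15.38, -64.08). Tangency of A1 to both parallel lines with radius 22.2 puts Z and V at G ± 22.2·n: Z = (21.59, 5.182), V = (-21.59, -5.182). Equal radii place U and H the same way about B: U = B + 22.2·n = (36.97, -58.90), H = B − 22.2·n = (-6.203, -69.26). Then |GH| = |H − G| = 69.54.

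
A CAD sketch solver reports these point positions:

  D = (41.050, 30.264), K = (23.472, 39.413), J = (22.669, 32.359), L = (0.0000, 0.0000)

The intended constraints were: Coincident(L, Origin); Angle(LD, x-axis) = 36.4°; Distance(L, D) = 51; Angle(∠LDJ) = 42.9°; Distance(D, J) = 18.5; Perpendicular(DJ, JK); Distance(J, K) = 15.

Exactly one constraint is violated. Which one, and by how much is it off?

Distance(J, K) = 15 — off by 7.90.

L = (0.00, 0.00) ✓; LD at 36.40° ✓; |LD| = 51.00 ✓; ∠LDJ = 42.90° ✓; |DJ| = 18.50 ✓; ∠(DJ, JK) = 89.99° ✓; |JK| = 7.100 ✗.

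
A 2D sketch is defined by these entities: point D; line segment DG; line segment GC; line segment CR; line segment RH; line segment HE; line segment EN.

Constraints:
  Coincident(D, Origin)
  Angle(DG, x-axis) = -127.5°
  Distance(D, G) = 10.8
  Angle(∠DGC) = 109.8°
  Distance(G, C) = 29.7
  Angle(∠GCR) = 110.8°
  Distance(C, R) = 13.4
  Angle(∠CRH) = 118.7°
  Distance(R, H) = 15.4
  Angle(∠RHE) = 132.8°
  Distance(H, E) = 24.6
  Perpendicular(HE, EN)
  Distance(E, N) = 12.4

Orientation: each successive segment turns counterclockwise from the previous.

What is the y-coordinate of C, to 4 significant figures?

-33.56

D is at the origin; DG runs at -127.5° with length 10.8, so G = (-6.575, -8.568). ∠DGC = 109.8° gives GC at -57.30° from the x-axis; with |GC| = 29.7, C = (9.471, -33.56). So C.y = -33.56.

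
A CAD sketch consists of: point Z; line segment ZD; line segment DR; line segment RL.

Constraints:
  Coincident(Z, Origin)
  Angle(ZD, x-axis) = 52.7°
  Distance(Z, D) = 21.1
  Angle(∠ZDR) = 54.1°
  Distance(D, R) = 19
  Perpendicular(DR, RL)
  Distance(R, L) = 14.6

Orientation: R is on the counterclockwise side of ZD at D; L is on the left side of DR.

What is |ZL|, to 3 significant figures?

7.08

Z is at the origin; ZD runs at 52.7° with length 21.1, so D = 21.1·(cos 52.7°, sin 52.7°) = (12.8, 16.8). ∠ZDR = 54.1°, so DR runs at 52.7° + (180° − 54.1°) = 179° from the x-axis; with |DR| = 19.0, R = D + 19.0·(cos 179°, sin 179°) = (-6.21, 17.2). DR ⟂ RL; with |RL| = 14.6 on the left of DR, L = R + 14.6·(-0.0244, -1.00) = (-6.56, 2.65). Then |ZL| = |L − Z| = 7.08.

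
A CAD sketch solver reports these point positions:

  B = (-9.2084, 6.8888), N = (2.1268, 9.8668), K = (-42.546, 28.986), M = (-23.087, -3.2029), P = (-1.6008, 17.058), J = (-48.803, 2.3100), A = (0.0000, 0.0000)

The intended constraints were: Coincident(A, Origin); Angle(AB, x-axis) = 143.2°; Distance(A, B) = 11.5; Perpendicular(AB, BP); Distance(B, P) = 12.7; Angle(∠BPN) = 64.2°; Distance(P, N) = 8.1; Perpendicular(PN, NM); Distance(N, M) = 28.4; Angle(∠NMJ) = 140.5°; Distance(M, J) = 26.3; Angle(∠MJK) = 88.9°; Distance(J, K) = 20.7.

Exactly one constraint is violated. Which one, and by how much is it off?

Distance(J, K) = 20.7 — off by 6.70.

A = (0.00, 0.00) ✓; AB at 143.2° ✓; |AB| = 11.50 ✓; ∠(AB, BP) = 90.00° ✓; |BP| = 12.70 ✓; ∠BPN = 64.20° ✓; |PN| = 8.100 ✓; ∠(PN, NM) = 90.00° ✓; |NM| = 28.40 ✓; ∠NMJ = 140.5° ✓; |MJ| = 26.30 ✓; ∠MJK = 88.90° ✓; |JK| = 27.40 ✗.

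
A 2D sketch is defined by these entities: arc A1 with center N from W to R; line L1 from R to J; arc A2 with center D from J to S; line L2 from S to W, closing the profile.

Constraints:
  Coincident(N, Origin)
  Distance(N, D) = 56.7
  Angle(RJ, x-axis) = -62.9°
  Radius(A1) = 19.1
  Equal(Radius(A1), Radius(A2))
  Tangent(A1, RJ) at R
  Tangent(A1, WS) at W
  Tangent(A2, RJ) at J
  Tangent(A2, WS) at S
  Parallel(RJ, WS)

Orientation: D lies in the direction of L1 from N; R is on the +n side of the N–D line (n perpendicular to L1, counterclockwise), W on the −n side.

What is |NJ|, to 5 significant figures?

59.831

Tangency of A1 to both parallel lines with radius 19.1 puts R and W at N ± 19.1·n: R = (17.003, 8.7009), W = (-17.003, -8.7009). Equal radii place J and S the same way about D: J = D + 19.1·n = (42.832, -41.774), S = D − 19.1·n = (8.8263, -59.176). Then |NJ| = |J − N| = 59.831.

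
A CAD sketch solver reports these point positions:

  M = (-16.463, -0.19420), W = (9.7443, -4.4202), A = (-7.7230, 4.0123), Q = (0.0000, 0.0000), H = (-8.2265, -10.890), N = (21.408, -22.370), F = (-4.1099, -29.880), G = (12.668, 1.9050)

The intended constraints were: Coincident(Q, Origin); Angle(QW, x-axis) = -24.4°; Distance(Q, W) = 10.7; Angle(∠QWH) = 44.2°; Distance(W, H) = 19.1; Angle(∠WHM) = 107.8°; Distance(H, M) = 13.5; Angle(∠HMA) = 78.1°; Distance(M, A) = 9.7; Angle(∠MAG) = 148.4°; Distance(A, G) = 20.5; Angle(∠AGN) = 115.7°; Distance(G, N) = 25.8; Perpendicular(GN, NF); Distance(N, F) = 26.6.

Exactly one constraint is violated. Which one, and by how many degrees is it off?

Perpendicular(GN, NF) — off by 3.40°.

Q = (0.00, 0.00) ✓; QW at -24.40° ✓; |QW| = 10.70 ✓; ∠QWH = 44.20° ✓; |WH| = 19.10 ✓; ∠WHM = 107.8° ✓; |HM| = 13.50 ✓; ∠HMA = 78.10° ✓; |MA| = 9.700 ✓; ∠MAG = 148.4° ✓; |AG| = 20.50 ✓; ∠AGN = 115.7° ✓; |GN| = 25.80 ✓; ∠(GN, NF) = 93.40° ✗; |NF| = 26.60 ✓.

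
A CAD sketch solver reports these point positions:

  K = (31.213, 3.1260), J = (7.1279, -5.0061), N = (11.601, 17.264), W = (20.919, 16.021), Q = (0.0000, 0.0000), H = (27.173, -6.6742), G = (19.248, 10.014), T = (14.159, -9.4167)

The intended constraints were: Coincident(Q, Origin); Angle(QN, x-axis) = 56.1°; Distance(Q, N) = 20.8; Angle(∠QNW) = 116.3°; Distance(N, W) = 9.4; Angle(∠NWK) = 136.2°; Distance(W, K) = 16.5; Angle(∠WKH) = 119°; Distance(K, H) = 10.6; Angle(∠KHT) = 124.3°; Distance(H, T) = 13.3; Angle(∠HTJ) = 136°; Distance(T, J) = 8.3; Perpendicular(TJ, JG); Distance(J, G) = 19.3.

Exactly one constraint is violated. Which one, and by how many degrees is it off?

Perpendicular(TJ, JG) — off by 6.80°.

Q = (0.00, 0.00) ✓; QN at 56.10° ✓; |QN| = 20.80 ✓; ∠QNW = 116.3° ✓; |NW| = 9.401 ✓; ∠NWK = 136.2° ✓; |WK| = 16.50 ✓; ∠WKH = 119.0° ✓; |KH| = 10.60 ✓; ∠KHT = 124.3° ✓; |HT| = 13.30 ✓; ∠HTJ = 136.0° ✓; |TJ| = 8.300 ✓; ∠(TJ, JG) = 96.80° ✗; |JG| = 19.30 ✓.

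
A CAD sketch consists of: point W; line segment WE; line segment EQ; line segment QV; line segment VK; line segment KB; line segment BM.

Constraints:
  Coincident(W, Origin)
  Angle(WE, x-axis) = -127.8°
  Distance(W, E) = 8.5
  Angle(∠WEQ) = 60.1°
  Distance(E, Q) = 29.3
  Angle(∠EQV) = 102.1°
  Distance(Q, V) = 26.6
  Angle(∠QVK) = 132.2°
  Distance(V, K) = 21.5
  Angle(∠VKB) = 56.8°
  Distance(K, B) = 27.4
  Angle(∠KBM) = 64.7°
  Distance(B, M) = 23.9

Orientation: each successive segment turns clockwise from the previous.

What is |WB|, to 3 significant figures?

13.4

W is at the origin; WE runs at -127.8° with length 8.5, so E = (-5.21, -6.72). ∠WEQ = 60.1° gives EQ at 112° from the x-axis; with |EQ| = 29.3, Q = (-16.3, 20.4). ∠EQV = 102.1° gives QV at 34.4° from the x-axis; with |QV| = 26.6, V = (5.62, 35.4). ∠QVK = 132.2° gives VK at -13.4° from the x-axis; with |VK| = 21.5, K = (26.5, 30.4). ∠VKB = 56.8° gives KB at -137° from the x-axis; with |KB| = 27.4, B = (6.63, 11.6). Then |WB| = |B − W| = 13.4.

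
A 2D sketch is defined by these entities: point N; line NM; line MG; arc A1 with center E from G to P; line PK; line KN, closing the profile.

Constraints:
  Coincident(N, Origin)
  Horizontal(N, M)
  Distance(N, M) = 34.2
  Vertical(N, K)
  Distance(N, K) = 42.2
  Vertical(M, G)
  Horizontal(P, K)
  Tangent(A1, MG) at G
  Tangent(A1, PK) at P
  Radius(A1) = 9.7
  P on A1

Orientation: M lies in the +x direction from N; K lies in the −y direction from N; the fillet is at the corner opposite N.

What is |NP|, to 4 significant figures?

48.80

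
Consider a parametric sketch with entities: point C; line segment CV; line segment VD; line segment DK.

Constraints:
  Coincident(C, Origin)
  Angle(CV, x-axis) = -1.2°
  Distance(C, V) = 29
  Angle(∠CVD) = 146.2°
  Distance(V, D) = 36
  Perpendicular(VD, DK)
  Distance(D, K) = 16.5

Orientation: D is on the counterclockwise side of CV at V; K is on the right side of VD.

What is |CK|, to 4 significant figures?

68.39

∠CVD = 146.2°, so VD runs at -1.2° + (180° − 146.2°) = 32.60° from the x-axis; with |VD| = 36.0, D = V + 36.0·(cos 32.60°, sin 32.60°) = (59.32, 18.79). VD is perpendicular to DK; with |DK| = 16.5 on the right of VD, K = D + 16.5·(0.5388, -0.8425) = (68.21, 4.888). Then |CK| = |K − C| = 68.39.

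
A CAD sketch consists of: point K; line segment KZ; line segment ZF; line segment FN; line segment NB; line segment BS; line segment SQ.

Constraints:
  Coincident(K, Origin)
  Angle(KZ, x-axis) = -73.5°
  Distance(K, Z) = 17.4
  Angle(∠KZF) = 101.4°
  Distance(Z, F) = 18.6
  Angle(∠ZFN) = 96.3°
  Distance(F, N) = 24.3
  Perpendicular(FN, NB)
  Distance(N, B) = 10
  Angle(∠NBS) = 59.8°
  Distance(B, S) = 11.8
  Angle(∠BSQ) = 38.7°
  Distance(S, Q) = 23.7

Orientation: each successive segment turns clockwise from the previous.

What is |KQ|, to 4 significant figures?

32.68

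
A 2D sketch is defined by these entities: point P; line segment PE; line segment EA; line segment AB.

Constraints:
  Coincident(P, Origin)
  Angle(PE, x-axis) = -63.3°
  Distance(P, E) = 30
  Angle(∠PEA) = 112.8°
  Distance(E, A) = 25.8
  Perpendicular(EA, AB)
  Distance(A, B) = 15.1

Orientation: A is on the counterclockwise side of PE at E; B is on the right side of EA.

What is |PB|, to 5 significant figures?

56.822

P is at the origin; PE runs at -63.3° with length 30.0, so E = 30.0·(cos -63.3°, sin -63.3°) = (13.480, -26.801). ∠PEA = 112.8°, so EA runs at -63.3° + (180° − 112.8°) = 3.9000° from the x-axis; with |EA| = 25.8, A = E + 25.8·(cos 3.9000°, sin 3.9000°) = (39.220, -25.046). EA is perpendicular to AB; with |AB| = 15.1 on the right of EA, B = A + 15.1·(0.068015, -0.99768) = (40.247, -40.111). Then |PB| = |B − P| = 56.822.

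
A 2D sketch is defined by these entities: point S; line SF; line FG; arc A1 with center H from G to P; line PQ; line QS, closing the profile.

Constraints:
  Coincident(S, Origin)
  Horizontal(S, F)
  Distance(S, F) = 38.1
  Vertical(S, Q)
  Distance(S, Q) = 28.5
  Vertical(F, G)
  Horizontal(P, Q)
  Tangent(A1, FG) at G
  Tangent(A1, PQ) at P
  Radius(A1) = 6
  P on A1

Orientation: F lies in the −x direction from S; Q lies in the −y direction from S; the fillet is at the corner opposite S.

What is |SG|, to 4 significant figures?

44.25

The virtual corner opposite S is at (-38.10, -28.50). The tangent condition forces HG to be normal to FG and A1 meets PQ tangentially, so HP is at right angles to PQ, with radius 6.0, so the center H sits 6.0 in from both sides at H = (-32.10, -22.50). That places the tangent points at G = (-38.10, -22.50) on FG and P = (-32.10, -28.50) on PQ. Then |SG| = |G − S| = 44.25.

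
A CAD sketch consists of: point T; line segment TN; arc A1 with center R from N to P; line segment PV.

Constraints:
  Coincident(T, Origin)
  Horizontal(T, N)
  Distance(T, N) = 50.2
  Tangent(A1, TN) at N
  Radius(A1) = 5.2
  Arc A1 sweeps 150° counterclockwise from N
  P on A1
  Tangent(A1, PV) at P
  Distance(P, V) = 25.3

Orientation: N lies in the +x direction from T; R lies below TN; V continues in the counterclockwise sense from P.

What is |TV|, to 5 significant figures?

73.016

On A1, N sits at bearing 90° from R; a 150° counterclockwise sweep puts P at bearing 240°, so P = R + 5.2·(cos 240°, sin 240°) = (47.600, -9.7033). A1 meets PV tangentially, so RP is at right angles to PV, so PV runs along (−sin 240°, cos 240°); with |PV| = 25.3, V = (69.510, -22.353). Then |TV| = |V − T| = 73.016.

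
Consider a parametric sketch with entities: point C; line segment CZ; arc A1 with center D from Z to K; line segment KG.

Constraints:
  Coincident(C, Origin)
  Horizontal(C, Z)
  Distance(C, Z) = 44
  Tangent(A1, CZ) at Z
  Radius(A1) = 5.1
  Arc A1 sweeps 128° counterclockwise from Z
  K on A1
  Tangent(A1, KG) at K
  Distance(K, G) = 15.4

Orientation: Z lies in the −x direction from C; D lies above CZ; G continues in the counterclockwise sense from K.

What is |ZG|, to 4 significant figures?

21.09

C is at the origin; CZ is horizontal with |CZ| = 44.0 and Z on the −x side, so Z = (-44.00, 0.000). A1 meets CZ tangentially, so DZ is at right angles to CZ, so D = Z + (0, 5.1) = (-44.00, 5.100). On A1, Z sits at bearing -90° from D; a 128° counterclockwise sweep puts K at bearing 38°, so K = D + 5.1·(cos 38°, sin 38°) = (-39.98, 8.240). Since A1 is tangent to KG there, DK ⟂ KG, so KG runs along (−sin 38°, cos 38°); with |KG| = 15.4, G = (-49.46, 20.38). Then |ZG| = |G − Z| = 21.09.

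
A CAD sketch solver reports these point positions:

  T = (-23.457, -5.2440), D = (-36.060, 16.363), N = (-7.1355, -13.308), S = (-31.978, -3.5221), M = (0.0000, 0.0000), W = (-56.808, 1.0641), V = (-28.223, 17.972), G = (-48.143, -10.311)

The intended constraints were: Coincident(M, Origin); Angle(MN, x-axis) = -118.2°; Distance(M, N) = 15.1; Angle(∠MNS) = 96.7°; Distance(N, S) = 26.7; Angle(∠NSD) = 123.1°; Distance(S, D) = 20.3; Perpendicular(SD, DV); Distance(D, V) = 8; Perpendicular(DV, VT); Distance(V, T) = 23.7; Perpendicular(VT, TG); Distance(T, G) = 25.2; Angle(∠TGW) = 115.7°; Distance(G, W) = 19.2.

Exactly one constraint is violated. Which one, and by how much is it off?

Distance(G, W) = 19.2 — off by 4.90.

M = (0.00, 0.00) ✓; MN at -118.2° ✓; |MN| = 15.10 ✓; ∠MNS = 96.70° ✓; |NS| = 26.70 ✓; ∠NSD = 123.1° ✓; |SD| = 20.30 ✓; ∠(SD, DV) = 90.00° ✓; |DV| = 8.000 ✓; ∠(DV, VT) = 90.00° ✓; |VT| = 23.70 ✓; ∠(VT, TG) = 90.00° ✓; |TG| = 25.20 ✓; ∠TGW = 115.7° ✓; |GW| = 14.30 ✗.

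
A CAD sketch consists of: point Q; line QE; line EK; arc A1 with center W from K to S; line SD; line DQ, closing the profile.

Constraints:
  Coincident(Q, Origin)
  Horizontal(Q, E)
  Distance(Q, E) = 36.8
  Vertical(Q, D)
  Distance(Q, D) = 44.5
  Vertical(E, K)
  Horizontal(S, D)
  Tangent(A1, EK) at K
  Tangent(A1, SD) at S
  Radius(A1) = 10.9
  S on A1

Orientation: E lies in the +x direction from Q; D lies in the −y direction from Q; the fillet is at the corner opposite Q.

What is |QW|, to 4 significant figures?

42.42

QD is vertical with |QD| = 44.5 and D on the −y side, so D = (0.000, -44.50). The virtual corner opposite Q is at (36.80, -44.50). Tangency of A1 to EK means the radius WK is perpendicular to EK and since A1 is tangent to SD there, WS ⟂ SD, with radius 10.9, so the center W sits 10.9 in from both sides at W = (25.90, -33.60). Then |QW| = |W − Q| = 42.42.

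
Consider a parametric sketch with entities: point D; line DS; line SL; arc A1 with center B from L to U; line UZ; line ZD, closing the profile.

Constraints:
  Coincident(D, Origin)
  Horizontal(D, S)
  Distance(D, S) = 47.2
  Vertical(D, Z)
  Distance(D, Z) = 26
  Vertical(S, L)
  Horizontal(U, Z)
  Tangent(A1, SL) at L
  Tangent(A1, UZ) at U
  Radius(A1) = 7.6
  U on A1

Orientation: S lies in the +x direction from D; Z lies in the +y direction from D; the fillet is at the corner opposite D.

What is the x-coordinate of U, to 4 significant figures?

39.60

D is at the origin; DS is horizontal with |DS| = 47.2 and S on the +x side, so S = (47.20, 0.000). D and Z share the same x with |DZ| = 26.0 and Z on the +y side, so Z = (0.000, 26.00). The virtual corner opposite D is at (47.20, 26.00). Since A1 is tangent to SL there, BL ⟂ SL and A1 meets UZ tangentially, so BU is at right angles to UZ, with radius 7.6, so the center B sits 7.6 in from both sides at B = (39.60, 18.40). That places the tangent points at L = (47.20, 18.40) on SL and U = (39.60, 26.00) on UZ. So U.x = 39.60.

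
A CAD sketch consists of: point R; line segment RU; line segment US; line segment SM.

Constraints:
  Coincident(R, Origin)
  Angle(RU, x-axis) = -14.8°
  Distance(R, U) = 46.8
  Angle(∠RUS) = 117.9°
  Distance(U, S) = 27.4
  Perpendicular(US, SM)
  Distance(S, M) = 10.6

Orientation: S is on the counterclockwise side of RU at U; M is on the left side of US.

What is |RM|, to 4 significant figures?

58.11

R is at the origin; RU runs at -14.8° with length 46.8, so U = 46.8·(cos -14.8°, sin -14.8°) = (45.25, -11.95). ∠RUS = 117.9°, so US runs at -14.8° + (180° − 117.9°) = 47.30° from the x-axis; with |US| = 27.4, S = U + 27.4·(cos 47.30°, sin 47.30°) = (63.83, 8.182). US is perpendicular to SM; with |SM| = 10.6 on the left of US, M = S + 10.6·(-0.7349, 0.6782) = (56.04, 15.37). Then |RM| = |M − R| = 58.11.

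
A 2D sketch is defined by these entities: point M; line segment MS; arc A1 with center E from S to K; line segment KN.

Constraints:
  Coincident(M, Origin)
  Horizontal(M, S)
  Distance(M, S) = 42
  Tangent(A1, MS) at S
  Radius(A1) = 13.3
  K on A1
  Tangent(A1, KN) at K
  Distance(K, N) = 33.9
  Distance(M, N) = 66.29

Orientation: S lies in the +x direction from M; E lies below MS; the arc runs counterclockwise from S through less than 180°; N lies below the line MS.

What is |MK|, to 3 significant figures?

35.3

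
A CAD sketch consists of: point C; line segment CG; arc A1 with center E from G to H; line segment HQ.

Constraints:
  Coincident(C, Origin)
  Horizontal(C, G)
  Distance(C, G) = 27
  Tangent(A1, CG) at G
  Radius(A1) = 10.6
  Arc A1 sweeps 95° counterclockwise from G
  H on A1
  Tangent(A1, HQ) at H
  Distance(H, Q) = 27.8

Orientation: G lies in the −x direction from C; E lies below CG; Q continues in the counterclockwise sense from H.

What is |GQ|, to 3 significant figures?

40.1

C is at the origin; CG is horizontal with |CG| = 27.0 and G on the −x side, so G = (-27.0, 0.00). Since A1 is tangent to CG there, EG ⟂ CG, so E = G + (0, -10.6) = (-27.0, -10.6). On A1, G sits at bearing 90° from E; a 95° counterclockwise sweep puts H at bearing 185°, so H = E + 10.6·(cos 185°, sin 185°) = (-37.6, -11.5). Since A1 is tangent to HQ there, EH ⟂ HQ, so HQ runs along (−sin 185°, cos 185°); with |HQ| = 27.8, Q = (-35.1, -39.2). Then |GQ| = |Q − G| = 40.1.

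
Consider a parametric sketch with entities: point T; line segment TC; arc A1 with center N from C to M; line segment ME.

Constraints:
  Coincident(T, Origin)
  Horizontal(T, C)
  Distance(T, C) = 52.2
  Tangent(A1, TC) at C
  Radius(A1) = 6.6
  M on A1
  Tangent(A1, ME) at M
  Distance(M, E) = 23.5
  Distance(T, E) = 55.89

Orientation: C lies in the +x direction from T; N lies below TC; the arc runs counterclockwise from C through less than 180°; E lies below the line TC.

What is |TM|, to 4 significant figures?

46.14

Checks: |NM| = 6.600 ✓; ∠(NM, ME) = 90.00° ✓; |ME| = 23.50 ✓; |TE| = 55.89 ✓.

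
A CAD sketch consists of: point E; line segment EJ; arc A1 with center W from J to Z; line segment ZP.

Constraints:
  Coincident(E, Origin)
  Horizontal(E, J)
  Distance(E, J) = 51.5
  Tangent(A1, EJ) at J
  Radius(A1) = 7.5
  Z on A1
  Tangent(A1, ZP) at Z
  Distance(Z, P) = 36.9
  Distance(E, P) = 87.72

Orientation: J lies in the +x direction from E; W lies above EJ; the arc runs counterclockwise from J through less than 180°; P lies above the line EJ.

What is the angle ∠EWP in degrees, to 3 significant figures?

156°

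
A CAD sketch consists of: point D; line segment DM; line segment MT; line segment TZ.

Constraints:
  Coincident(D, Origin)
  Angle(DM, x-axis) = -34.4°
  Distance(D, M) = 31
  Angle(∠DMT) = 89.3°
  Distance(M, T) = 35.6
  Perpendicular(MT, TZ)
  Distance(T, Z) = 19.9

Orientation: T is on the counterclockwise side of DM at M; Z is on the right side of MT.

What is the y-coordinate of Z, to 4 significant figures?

1.062

D is at the origin; DM runs at -34.4° with length 31.0, so M = 31.0·(cos -34.4°, sin -34.4°) = (25.58, -17.51). ∠DMT = 89.3°, so MT runs at -34.4° + (180° − 89.3°) = 56.30° from the x-axis; with |MT| = 35.6, T = M + 35.6·(cos 56.30°, sin 56.30°) = (45.33, 12.10). The perpendicularity gives TZ at right angles to MT; with |TZ| = 19.9 on the right of MT, Z = T + 19.9·(0.8320, -0.5548) = (61.89, 1.062). So Z.y = 1.062.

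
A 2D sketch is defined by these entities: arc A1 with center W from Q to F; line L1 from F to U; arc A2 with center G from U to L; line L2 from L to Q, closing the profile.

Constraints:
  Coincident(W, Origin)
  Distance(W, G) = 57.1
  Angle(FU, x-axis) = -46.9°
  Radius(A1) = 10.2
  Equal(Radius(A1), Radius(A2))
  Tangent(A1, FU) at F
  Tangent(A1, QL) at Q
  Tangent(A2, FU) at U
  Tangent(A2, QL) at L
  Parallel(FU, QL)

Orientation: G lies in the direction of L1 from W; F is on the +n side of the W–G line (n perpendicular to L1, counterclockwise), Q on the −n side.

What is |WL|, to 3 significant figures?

58.0

The slot axis is L1's direction at -46.9°, so u = (cos -46.9°, sin -46.9°) = (0.683, -0.730) and n = (−sin -46.9°, cos -46.9°) = (0.730, 0.683). W is at the origin and G lies 57.1 along u from W, so G = 57.1·u = (39.0, -41.7). Tangency of A1 to both parallel lines with radius 10.2 puts F and Q at W ± 10.2·n: F = (7.45, 6.97), Q = (-7.45, -6.97). Equal radii place U and L the same way about G: U = G + 10.2·n = (46.5, -34.7), L = G − 10.2·n = (31.6, -48.7). Then |WL| = |L − W| = 58.0.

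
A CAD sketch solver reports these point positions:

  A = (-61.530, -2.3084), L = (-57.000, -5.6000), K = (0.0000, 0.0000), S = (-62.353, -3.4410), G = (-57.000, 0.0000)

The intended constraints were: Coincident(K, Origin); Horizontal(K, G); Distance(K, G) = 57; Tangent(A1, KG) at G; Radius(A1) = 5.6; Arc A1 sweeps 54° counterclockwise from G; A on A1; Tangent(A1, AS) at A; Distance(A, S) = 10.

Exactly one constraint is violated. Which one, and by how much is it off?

Distance(A, S) = 10 — off by 8.60.

K = (0.00, 0.00) ✓; K.y = 0.00, G.y = 0.00 ✓; |KG| = 57.00 ✓; ∠(LG, GK) = 90.00° ✓; |LG| = 5.600 ✓; bearing(L→A) − bearing(L→G) = 54.00° ✓; |LA| = 5.600 ✓; ∠(LA, AS) = 90.00° ✓; |AS| = 1.400 ✗.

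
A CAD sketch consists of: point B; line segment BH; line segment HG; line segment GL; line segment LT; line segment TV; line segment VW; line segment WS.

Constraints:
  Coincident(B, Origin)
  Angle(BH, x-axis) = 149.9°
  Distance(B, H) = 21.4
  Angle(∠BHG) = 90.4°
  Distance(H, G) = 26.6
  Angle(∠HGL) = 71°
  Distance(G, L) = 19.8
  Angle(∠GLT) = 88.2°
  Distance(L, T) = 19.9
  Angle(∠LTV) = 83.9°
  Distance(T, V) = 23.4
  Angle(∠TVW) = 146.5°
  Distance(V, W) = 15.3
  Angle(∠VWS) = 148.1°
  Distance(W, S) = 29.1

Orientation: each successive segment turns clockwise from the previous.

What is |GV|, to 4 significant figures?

17.15

∠GLT = 88.2° gives LT at -140.5° from the x-axis; with |LT| = 19.9, T = (-7.622, 6.305). ∠LTV = 83.9° gives TV at 123.4° from the x-axis; with |TV| = 23.4, V = (-20.50, 25.84). Then |GV| = |V − G| = 17.15.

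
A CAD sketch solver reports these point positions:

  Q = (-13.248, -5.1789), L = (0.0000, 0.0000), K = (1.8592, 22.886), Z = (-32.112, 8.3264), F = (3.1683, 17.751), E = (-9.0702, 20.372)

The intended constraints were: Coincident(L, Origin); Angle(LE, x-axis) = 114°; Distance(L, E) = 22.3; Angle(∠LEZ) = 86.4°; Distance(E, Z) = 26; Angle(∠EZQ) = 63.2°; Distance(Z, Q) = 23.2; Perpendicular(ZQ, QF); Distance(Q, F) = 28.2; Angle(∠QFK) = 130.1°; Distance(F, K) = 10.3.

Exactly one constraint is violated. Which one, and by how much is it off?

Distance(F, K) = 10.3 — off by 5.00.

L = (0.00, 0.00) ✓; LE at 114.0° ✓; |LE| = 22.30 ✓; ∠LEZ = 86.40° ✓; |EZ| = 26.00 ✓; ∠EZQ = 63.20° ✓; |ZQ| = 23.20 ✓; ∠(ZQ, QF) = 90.00° ✓; |QF| = 28.20 ✓; ∠QFK = 130.1° ✓; |FK| = 5.299 ✗.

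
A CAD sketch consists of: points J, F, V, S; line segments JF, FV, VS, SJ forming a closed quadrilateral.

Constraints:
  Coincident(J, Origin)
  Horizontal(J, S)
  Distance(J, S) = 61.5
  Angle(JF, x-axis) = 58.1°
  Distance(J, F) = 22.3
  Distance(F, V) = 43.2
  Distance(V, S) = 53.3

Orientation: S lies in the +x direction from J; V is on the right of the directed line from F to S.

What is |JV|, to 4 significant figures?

27.97

Checks: |FV| = 43.20 ✓; |VS| = 53.30 ✓.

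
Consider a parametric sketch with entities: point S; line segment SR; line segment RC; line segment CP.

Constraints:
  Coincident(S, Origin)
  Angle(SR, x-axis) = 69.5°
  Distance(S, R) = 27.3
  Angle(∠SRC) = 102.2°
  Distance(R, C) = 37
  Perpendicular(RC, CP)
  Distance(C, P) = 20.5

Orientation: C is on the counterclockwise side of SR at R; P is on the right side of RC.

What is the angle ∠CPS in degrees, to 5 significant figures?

42.191°

∠SRC = 102.2°, so RC runs at 69.5° + (180° − 102.2°) = 147.30° from the x-axis; with |RC| = 37.0, C = R + 37.0·(cos 147.30°, sin 147.30°) = (-21.575, 45.560). RC is perpendicular to CP; with |CP| = 20.5 on the right of RC, P = C + 20.5·(0.54024, 0.84151) = (-10.500, 62.811). Then cos ∠CPS = PC·PS / (|PC||PS|), giving 42.191°.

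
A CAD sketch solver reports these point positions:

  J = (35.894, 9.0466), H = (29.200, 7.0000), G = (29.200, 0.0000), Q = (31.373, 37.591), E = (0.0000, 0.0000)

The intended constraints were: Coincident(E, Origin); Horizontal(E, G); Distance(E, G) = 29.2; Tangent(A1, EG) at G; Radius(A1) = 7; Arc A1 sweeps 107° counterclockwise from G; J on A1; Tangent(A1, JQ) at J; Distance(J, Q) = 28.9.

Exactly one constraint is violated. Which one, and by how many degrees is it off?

Tangent(A1, JQ) at J — off by 8.00°.

E = (0.00, 0.00) ✓; E.y = 0.00, G.y = 0.00 ✓; |EG| = 29.20 ✓; ∠(HG, GE) = 90.00° ✓; |HG| = 7.000 ✓; bearing(H→J) − bearing(H→G) = 107.0° ✓; |HJ| = 7.000 ✓; ∠(HJ, JQ) = 98.00° ✗; |JQ| = 28.90 ✓.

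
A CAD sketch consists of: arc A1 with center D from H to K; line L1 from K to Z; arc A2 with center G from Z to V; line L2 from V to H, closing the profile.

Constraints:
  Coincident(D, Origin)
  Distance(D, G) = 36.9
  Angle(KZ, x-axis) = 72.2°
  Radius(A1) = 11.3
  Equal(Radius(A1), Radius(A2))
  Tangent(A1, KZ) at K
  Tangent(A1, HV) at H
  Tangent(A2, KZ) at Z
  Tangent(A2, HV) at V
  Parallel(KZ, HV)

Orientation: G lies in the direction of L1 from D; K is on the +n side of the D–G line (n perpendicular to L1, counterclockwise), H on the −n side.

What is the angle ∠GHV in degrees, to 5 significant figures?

17.026°

The slot axis is L1's direction at 72.2°, so u = (cos 72.2°, sin 72.2°) = (0.30570, 0.95213) and n = (−sin 72.2°, cos 72.2°) = (-0.95213, 0.30570). D is at the origin and G lies 36.9 along u from D, so G = 36.9·u = (11.280, 35.134). Tangency of A1 to both parallel lines with radius 11.3 puts K and H at D ± 11.3·n: K = (-10.759, 3.4544), H = (10.759, -3.4544). Equal radii place Z and V the same way about G: Z = G + 11.3·n = (0.52109, 38.588), V = G − 11.3·n = (22.039, 31.679). Then cos ∠GHV = HG·HV / (|HG||HV|), giving 17.026°.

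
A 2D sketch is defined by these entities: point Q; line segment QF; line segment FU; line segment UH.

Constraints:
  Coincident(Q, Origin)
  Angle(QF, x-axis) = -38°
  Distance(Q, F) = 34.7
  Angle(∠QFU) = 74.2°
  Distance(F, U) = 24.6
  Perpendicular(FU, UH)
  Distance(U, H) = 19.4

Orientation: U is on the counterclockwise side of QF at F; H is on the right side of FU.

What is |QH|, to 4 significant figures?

54.92

Q is at the origin; QF runs at -38.0° with length 34.7, so F = 34.7·(cos -38.0°, sin -38.0°) = (27.34, -21.36). ∠QFU = 74.2°, so FU runs at -38.0° + (180° − 74.2°) = 67.80° from the x-axis; with |FU| = 24.6, U = F + 24.6·(cos 67.80°, sin 67.80°) = (36.64, 1.413). FU ⟂ UH; with |UH| = 19.4 on the right of FU, H = U + 19.4·(0.9259, -0.3778) = (54.60, -5.917). Then |QH| = |H − Q| = 54.92.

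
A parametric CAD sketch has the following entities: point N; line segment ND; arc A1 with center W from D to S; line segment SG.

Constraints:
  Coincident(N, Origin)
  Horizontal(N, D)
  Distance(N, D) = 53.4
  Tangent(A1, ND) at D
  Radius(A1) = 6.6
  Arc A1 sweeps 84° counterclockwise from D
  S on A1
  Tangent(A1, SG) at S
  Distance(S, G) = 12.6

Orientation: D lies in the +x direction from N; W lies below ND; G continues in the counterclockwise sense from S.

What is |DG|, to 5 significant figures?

20.054

N is at the origin; N and D share the same y with |ND| = 53.4 and D on the +x side, so D = (53.400, 0.0000). Since A1 is tangent to ND there, WD ⟂ ND, so W = D + (0, -6.6) = (53.400, -6.6000). On A1, D sits at bearing 90° from W; an 84° counterclockwise sweep puts S at bearing 174°, so S = W + 6.6·(cos 174°, sin 174°) = (46.836, -5.9101). Tangency of A1 to SG means the radius WS is perpendicular to SG, so SG runs along (−sin 174°, cos 174°); with |SG| = 12.6, G = (45.519, -18.441). Then |DG| = |G − D| = 20.054.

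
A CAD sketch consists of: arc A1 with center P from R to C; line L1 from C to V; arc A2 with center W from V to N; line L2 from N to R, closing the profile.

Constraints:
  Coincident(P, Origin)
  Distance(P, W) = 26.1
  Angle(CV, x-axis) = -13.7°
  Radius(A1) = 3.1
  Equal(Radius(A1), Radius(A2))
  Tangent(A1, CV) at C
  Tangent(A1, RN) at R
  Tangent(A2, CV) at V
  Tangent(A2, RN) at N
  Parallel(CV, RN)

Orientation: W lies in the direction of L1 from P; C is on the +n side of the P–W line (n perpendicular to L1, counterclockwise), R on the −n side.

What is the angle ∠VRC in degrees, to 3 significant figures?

76.6°

The slot axis is L1's direction at -13.7°, so u = (cos -13.7°, sin -13.7°) = (0.972, -0.237) and n = (−sin -13.7°, cos -13.7°) = (0.237, 0.972). P is at the origin and W lies 26.1 along u from P, so W = 26.1·u = (25.4, -6.18). Tangency of A1 to both parallel lines with radius 3.1 puts C and R at P ± 3.1·n: C = (0.734, 3.01), R = (-0.734, -3.01). Equal radii place V and N the same way about W: V = W + 3.1·n = (26.1, -3.17), N = W − 3.1·n = (24.6, -9.19). Then cos ∠VRC = RV·RC / (|RV||RC|), giving 76.6°.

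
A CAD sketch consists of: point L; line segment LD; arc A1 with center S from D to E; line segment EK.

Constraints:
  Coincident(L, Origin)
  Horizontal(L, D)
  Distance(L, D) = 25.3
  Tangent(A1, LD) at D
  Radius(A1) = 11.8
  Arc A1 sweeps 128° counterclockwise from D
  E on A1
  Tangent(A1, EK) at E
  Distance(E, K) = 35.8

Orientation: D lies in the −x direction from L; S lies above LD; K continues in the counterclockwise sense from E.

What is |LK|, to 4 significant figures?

60.68

L is at the origin; LD is horizontal with |LD| = 25.3 and D on the −x side, so D = (-25.30, 0.000). Since A1 is tangent to LD there, SD ⟂ LD, so S = D + (0, 11.8) = (-25.30, 11.80). On A1, D sits at bearing -90° from S; a 128° counterclockwise sweep puts E at bearing 38°, so E = S + 11.8·(cos 38°, sin 38°) = (-16.00, 19.06). Since A1 is tangent to EK there, SE ⟂ EK, so EK runs along (−sin 38°, cos 38°); with |EK| = 35.8, K = (-38.04, 47.28). Then |LK| = |K − L| = 60.68.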